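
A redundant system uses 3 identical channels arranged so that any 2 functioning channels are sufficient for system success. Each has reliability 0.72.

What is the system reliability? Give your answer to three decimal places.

0.809

R = Σ_{i=2}^{3} C(3,i) p^i (1−p)^{3−i} with p = 0.72
C(3,2)·0.72^2·0.28^1 = 0.43546
C(3,3)·0.72^3·0.28^0 = 0.37325
Sum = 0.809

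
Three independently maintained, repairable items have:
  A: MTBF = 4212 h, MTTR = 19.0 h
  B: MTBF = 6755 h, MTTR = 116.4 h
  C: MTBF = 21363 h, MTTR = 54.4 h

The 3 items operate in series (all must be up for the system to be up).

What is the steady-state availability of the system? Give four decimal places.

0.9762

A(A) = MTBF/(MTBF+MTTR) = 4212/(4212+19.0) = 0.995509
A(B) = MTBF/(MTBF+MTTR) = 6755/(6755+116.4) = 0.983060
A(C) = MTBF/(MTBF+MTTR) = 21363/(21363+54.4) = 0.997460
Series availability: 0.995509 × 0.983060 × 0.997460 = 0.9762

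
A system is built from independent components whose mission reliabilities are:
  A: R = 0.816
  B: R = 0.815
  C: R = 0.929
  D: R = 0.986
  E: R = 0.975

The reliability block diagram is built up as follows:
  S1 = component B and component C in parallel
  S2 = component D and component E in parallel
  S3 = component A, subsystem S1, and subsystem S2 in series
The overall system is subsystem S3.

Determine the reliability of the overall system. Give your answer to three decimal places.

0.805

Parallel (B and C): 1 − (1 − 0.81500)(1 − 0.92900) = 0.98687
Parallel (D and E): 1 − (1 − 0.98600)(1 − 0.97500) = 0.99965
Series (A, [0.98687], and [0.99965]): 0.81600 × 0.98687 × 0.99965 = 0.805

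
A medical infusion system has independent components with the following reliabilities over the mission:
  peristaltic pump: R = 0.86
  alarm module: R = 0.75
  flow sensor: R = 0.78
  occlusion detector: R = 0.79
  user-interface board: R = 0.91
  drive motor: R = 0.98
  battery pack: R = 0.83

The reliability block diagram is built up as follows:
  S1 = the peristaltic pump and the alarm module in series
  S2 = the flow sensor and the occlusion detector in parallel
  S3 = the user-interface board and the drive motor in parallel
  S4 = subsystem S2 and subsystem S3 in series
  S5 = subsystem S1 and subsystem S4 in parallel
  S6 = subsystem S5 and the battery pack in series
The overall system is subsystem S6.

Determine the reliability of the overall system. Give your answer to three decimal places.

0.816

Series (peristaltic pump and alarm module): 0.86000 × 0.75000 = 0.64500
Parallel (flow sensor and occlusion detector): 1 − (1 − 0.78000)(1 − 0.79000) = 0.95380
Parallel (user-interface board and drive motor): 1 − (1 − 0.91000)(1 − 0.98000) = 0.99820
Series ([0.95380] and [0.99820]): 0.95380 × 0.99820 = 0.95208
Parallel ([0.64500] and [0.95208]): 1 − (1 − 0.64500)(1 − 0.95208) = 0.98299
Series ([0.98299] and battery pack): 0.98299 × 0.83000 = 0.816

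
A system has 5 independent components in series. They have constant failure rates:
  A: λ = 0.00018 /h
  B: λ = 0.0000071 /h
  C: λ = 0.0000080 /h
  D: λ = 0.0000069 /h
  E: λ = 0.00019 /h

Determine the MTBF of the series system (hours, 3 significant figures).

2550

Series of exponential components: λ_sys = Σ λ_i
λ_sys = 0.00018 + 0.0000071 + 0.0000080 + 0.0000069 + 0.00019 = 3.9200e-04 /h
MTBF = 1 / λ_sys = 2550 h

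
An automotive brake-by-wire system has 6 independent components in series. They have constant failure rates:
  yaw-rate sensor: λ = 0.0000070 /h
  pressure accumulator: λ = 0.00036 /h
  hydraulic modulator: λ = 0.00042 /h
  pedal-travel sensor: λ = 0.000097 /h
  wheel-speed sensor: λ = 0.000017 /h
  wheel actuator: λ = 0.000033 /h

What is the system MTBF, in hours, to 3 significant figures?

Series of exponential components: λ_sys = Σ λ_i
λ_sys = 0.0000070 + 0.00036 + 0.00042 + 0.000097 + 0.000017 + 0.000033 = 9.3400e-04 /h
MTBF = 1 / λ_sys = 1070 h

1070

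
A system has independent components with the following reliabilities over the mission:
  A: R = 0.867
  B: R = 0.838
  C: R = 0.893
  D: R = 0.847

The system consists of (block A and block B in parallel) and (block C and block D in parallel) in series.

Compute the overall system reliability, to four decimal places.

0.9624

Parallel (A and B): 1 − (1 − 0.867000)(1 − 0.838000) = 0.978454
Parallel (C and D): 1 − (1 − 0.893000)(1 − 0.847000) = 0.983629
Series ([0.978454] and [0.983629]): 0.978454 × 0.983629 = 0.9624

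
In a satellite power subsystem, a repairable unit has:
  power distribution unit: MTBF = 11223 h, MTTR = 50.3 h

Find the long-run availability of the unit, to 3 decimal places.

0.996

A(power distribution unit) = MTBF/(MTBF+MTTR) = 11223/(11223+50.3) = 0.996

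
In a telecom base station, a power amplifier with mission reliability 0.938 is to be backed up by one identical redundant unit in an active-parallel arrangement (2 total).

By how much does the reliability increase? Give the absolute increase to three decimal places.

0.058

R_before = 0.938
R_after = 1 − (1 − 0.938)^2 = 0.996
ΔR = 0.996 − 0.938 = 0.058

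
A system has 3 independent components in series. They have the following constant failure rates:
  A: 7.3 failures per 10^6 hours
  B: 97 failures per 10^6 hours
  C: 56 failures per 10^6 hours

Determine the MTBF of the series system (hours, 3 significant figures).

6240

Series of exponential components: λ_sys = Σ λ_i
λ_sys = 0.0000073 + 0.000097 + 0.000056 = 1.6030e-04 /h
MTBF = 1 / λ_sys = 6240 h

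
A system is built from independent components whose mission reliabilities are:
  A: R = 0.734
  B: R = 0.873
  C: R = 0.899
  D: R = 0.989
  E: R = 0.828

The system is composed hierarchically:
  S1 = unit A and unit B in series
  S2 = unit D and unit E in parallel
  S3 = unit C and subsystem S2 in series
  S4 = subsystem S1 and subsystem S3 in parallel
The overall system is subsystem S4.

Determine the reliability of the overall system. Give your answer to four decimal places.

Series (A and B): 0.734000 × 0.873000 = 0.640782
Parallel (D and E): 1 − (1 − 0.989000)(1 − 0.828000) = 0.998108
Series (C and [0.998108]): 0.899000 × 0.998108 = 0.897299
Parallel ([0.640782] and [0.897299]): 1 − (1 − 0.640782)(1 − 0.897299) = 0.9631

0.9631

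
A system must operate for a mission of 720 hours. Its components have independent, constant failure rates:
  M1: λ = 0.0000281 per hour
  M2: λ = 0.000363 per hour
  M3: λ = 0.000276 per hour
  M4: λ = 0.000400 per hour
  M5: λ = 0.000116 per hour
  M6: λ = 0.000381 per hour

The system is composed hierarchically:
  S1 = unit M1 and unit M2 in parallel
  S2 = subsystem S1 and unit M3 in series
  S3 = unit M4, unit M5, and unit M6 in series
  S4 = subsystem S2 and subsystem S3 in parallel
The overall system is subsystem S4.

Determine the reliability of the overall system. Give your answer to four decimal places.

0.9125

R(M1) = exp(−0.0000281 × 720) = 0.979971
R(M2) = exp(−0.000363 × 720) = 0.770004
R(M3) = exp(−0.000276 × 720) = 0.819779
R(M4) = exp(−0.000400 × 720) = 0.749762
R(M5) = exp(−0.000116 × 720) = 0.919873
R(M6) = exp(−0.000381 × 720) = 0.760089
Parallel (M1 and M2): 1 − (1 − 0.979971)(1 − 0.770004) = 0.995393
Series ([0.995393] and M3): 0.995393 × 0.819779 = 0.816002
Series (M4, M5, and M6): 0.749762 × 0.919873 × 0.760089 = 0.524223
Parallel ([0.816002] and [0.524223]): 1 − (1 − 0.816002)(1 − 0.524223) = 0.9125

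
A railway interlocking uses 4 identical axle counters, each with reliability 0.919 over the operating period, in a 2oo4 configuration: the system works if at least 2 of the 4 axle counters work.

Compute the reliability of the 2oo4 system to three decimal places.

R = Σ_{i=2}^{4} C(4,i) p^i (1−p)^{4−i} with p = 0.919
C(4,2)·0.919^2·0.081^2 = 0.03325
C(4,3)·0.919^3·0.081^1 = 0.25147
C(4,4)·0.919^4·0.081^0 = 0.71328
Sum = 0.998

0.998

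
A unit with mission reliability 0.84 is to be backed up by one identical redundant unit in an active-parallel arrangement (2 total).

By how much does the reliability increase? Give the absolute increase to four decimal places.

0.1344

R_before = 0.84
R_after = 1 − (1 − 0.84)^2 = 0.9744
ΔR = 0.9744 − 0.84 = 0.1344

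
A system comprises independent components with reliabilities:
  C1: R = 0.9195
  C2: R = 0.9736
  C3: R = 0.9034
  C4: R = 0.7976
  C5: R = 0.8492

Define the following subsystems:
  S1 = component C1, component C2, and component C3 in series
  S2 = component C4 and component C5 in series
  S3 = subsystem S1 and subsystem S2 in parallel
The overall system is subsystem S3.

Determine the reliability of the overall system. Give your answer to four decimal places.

Series (C1, C2, and C3): 0.919500 × 0.973600 × 0.903400 = 0.808746
Series (C4 and C5): 0.797600 × 0.849200 = 0.677322
Parallel ([0.808746] and [0.677322]): 1 − (1 − 0.808746)(1 − 0.677322) = 0.9383

0.9383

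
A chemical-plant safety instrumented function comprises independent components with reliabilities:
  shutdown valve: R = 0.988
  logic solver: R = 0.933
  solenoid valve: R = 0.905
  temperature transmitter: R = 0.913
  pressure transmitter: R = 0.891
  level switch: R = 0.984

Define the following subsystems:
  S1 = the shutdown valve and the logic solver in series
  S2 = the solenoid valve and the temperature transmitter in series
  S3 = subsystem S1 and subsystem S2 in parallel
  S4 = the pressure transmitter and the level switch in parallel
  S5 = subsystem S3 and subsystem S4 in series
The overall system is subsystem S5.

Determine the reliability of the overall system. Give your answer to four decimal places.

0.9847

Series (shutdown valve and logic solver): 0.988000 × 0.933000 = 0.921804
Series (solenoid valve and temperature transmitter): 0.905000 × 0.913000 = 0.826265
Parallel ([0.921804] and [0.826265]): 1 − (1 − 0.921804)(1 − 0.826265) = 0.986415
Parallel (pressure transmitter and level switch): 1 − (1 − 0.891000)(1 − 0.984000) = 0.998256
Series ([0.986415] and [0.998256]): 0.986415 × 0.998256 = 0.9847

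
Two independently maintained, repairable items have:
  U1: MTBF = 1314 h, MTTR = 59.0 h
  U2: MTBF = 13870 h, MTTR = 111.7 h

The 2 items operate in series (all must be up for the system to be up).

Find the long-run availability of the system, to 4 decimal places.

0.9494

A(U1) = MTBF/(MTBF+MTTR) = 1314/(1314+59.0) = 0.957028
A(U2) = MTBF/(MTBF+MTTR) = 13870/(13870+111.7) = 0.992011
Series availability: 0.957028 × 0.992011 = 0.9494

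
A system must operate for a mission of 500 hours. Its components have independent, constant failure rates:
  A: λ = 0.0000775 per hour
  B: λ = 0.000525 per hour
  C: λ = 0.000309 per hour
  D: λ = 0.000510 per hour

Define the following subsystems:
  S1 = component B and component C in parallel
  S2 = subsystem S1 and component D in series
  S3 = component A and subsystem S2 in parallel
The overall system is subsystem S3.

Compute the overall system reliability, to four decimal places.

0.9905

R(A) = exp(−0.0000775 × 500) = 0.961991
R(B) = exp(−0.000525 × 500) = 0.769126
R(C) = exp(−0.000309 × 500) = 0.856843
R(D) = exp(−0.000510 × 500) = 0.774916
Parallel (B and C): 1 − (1 − 0.769126)(1 − 0.856843) = 0.966949
Series ([0.966949] and D): 0.966949 × 0.774916 = 0.749304
Parallel (A and [0.749304]): 1 − (1 − 0.961991)(1 − 0.749304) = 0.9905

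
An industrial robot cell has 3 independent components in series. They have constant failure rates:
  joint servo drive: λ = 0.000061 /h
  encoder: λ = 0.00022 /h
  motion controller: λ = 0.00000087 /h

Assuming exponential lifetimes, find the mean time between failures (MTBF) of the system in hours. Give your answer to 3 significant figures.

3550

Series of exponential components: λ_sys = Σ λ_i
λ_sys = 0.000061 + 0.00022 + 0.00000087 = 2.8187e-04 /h
MTBF = 1 / λ_sys = 3550 h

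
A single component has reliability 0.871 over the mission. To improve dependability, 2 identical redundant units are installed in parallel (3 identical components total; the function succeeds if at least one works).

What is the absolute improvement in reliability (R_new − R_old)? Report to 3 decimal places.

R_before = 0.871
R_after = 1 − (1 − 0.871)^3 = 0.998
ΔR = 0.998 − 0.871 = 0.127

0.127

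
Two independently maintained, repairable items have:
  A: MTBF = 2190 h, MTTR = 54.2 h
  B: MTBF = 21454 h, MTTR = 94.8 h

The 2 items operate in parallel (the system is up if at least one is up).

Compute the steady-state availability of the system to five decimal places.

0.99989

A(A) = MTBF/(MTBF+MTTR) = 2190/(2190+54.2) = 0.975849
A(B) = MTBF/(MTBF+MTTR) = 21454/(21454+94.8) = 0.995601
Parallel availability: 1 − (1 − 0.975849)(1 − 0.995601) = 0.99989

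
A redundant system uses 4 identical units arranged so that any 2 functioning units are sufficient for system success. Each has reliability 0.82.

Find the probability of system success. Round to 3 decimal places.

0.980

R = Σ_{i=2}^{4} C(4,i) p^i (1−p)^{4−i} with p = 0.82
C(4,2)·0.82^2·0.18^2 = 0.13071
C(4,3)·0.82^3·0.18^1 = 0.39698
C(4,4)·0.82^4·0.18^0 = 0.45212
Sum = 0.980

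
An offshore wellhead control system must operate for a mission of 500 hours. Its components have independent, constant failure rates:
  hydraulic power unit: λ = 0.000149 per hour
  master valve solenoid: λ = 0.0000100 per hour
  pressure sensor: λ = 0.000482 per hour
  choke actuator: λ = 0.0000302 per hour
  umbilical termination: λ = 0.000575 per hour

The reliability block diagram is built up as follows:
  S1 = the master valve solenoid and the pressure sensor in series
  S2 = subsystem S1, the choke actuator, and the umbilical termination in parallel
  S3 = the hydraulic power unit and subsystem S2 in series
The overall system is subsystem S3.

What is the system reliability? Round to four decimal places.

0.9274

R(hydraulic power unit) = exp(−0.000149 × 500) = 0.928207
R(master valve solenoid) = exp(−0.0000100 × 500) = 0.995012
R(pressure sensor) = exp(−0.000482 × 500) = 0.785842
R(choke actuator) = exp(−0.0000302 × 500) = 0.985013
R(umbilical termination) = exp(−0.000575 × 500) = 0.750137
Series (master valve solenoid and pressure sensor): 0.995012 × 0.785842 = 0.781922
Parallel ([0.781922], choke actuator, and umbilical termination): 1 − (1 − 0.781922)(1 − 0.985013)(1 − 0.750137) = 0.999183
Series (hydraulic power unit and [0.999183]): 0.928207 × 0.999183 = 0.9274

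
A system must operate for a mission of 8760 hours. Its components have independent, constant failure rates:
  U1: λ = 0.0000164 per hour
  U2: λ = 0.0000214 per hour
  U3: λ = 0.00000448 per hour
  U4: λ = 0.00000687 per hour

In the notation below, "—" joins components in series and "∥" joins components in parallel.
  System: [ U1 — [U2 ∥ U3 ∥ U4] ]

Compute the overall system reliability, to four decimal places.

R(U1) = exp(−0.0000164 × 8760) = 0.866179
R(U2) = exp(−0.0000214 × 8760) = 0.829059
R(U3) = exp(−0.00000448 × 8760) = 0.961515
R(U4) = exp(−0.00000687 × 8760) = 0.941594
Parallel (U2, U3, and U4): 1 − (1 − 0.829059)(1 − 0.961515)(1 − 0.941594) = 0.999616
Series (U1 and [0.999616]): 0.866179 × 0.999616 = 0.8658

0.8658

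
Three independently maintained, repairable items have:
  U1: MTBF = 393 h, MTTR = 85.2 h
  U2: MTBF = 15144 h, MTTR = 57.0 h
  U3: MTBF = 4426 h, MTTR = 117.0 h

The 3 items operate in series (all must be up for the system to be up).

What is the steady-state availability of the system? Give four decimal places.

A(U1) = MTBF/(MTBF+MTTR) = 393/(393+85.2) = 0.821832
A(U2) = MTBF/(MTBF+MTTR) = 15144/(15144+57.0) = 0.996250
A(U3) = MTBF/(MTBF+MTTR) = 4426/(4426+117.0) = 0.974246
Series availability: 0.821832 × 0.996250 × 0.974246 = 0.7977

0.7977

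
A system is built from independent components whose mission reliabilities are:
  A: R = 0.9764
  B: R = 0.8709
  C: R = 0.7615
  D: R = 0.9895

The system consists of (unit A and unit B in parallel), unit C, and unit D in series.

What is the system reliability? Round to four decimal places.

0.7512

Parallel (A and B): 1 − (1 − 0.976400)(1 − 0.870900) = 0.996953
Series ([0.996953], C, and D): 0.996953 × 0.761500 × 0.989500 = 0.7512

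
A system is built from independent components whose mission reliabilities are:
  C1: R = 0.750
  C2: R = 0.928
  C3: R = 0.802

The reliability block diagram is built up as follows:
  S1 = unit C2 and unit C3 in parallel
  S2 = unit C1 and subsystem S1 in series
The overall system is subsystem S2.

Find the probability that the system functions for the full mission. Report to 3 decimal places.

Parallel (C2 and C3): 1 − (1 − 0.92800)(1 − 0.80200) = 0.98574
Series (C1 and [0.98574]): 0.75000 × 0.98574 = 0.739

0.739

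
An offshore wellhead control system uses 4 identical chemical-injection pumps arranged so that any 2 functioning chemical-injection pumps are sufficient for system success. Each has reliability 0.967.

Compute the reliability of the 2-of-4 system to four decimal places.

0.9999

R = Σ_{i=2}^{4} C(4,i) p^i (1−p)^{4−i} with p = 0.967
C(4,2)·0.967^2·0.033^2 = 0.006110
C(4,3)·0.967^3·0.033^1 = 0.119359
C(4,4)·0.967^4·0.033^0 = 0.874391
Sum = 0.9999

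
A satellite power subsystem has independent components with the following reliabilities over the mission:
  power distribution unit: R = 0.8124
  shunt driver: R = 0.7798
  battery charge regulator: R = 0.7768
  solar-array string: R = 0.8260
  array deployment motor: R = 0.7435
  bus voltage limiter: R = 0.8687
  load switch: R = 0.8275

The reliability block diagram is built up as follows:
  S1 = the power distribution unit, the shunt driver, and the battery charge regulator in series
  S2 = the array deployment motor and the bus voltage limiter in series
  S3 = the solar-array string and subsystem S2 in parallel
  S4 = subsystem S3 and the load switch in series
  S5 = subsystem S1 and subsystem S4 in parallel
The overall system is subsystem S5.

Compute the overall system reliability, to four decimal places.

Series (power distribution unit, shunt driver, and battery charge regulator): 0.812400 × 0.779800 × 0.776800 = 0.492110
Series (array deployment motor and bus voltage limiter): 0.743500 × 0.868700 = 0.645878
Parallel (solar-array string and [0.645878]): 1 − (1 − 0.826000)(1 − 0.645878) = 0.938383
Series ([0.938383] and load switch): 0.938383 × 0.827500 = 0.776512
Parallel ([0.492110] and [0.776512]): 1 − (1 − 0.492110)(1 − 0.776512) = 0.8865

0.8865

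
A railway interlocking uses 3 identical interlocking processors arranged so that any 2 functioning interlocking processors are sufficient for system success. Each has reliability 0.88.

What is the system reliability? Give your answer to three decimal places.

0.960

R = Σ_{i=2}^{3} C(3,i) p^i (1−p)^{3−i} with p = 0.88
C(3,2)·0.88^2·0.12^1 = 0.27878
C(3,3)·0.88^3·0.12^0 = 0.68147
Sum = 0.960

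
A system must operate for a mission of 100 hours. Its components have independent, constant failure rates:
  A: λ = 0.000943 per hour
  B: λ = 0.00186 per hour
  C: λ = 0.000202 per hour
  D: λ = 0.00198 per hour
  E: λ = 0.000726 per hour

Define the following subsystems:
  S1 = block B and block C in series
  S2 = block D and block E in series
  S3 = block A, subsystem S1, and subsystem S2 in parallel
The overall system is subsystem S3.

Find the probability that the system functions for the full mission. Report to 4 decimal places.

R(A) = exp(−0.000943 × 100) = 0.910010
R(B) = exp(−0.00186 × 100) = 0.830274
R(C) = exp(−0.000202 × 100) = 0.980003
R(D) = exp(−0.00198 × 100) = 0.820370
R(E) = exp(−0.000726 × 100) = 0.929973
Series (B and C): 0.830274 × 0.980003 = 0.813671
Series (D and E): 0.820370 × 0.929973 = 0.762922
Parallel (A, [0.813671], and [0.762922]): 1 − (1 − 0.910010)(1 − 0.813671)(1 − 0.762922) = 0.9960

0.9960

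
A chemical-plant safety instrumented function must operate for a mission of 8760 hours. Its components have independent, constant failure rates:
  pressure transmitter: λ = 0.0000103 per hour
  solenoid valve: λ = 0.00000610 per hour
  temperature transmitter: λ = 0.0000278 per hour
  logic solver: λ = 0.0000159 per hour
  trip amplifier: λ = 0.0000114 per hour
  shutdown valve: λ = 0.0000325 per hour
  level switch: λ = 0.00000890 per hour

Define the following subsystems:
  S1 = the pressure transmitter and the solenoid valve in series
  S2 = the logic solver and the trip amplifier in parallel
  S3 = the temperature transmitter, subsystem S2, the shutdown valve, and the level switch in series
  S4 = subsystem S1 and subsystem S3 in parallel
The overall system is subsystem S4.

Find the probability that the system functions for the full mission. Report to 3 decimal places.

0.938

R(pressure transmitter) = exp(−0.0000103 × 8760) = 0.91372
R(solenoid valve) = exp(−0.00000610 × 8760) = 0.94797
R(temperature transmitter) = exp(−0.0000278 × 8760) = 0.78386
R(logic solver) = exp(−0.0000159 × 8760) = 0.86998
R(trip amplifier) = exp(−0.0000114 × 8760) = 0.90496
R(shutdown valve) = exp(−0.0000325 × 8760) = 0.75224
R(level switch) = exp(−0.00000890 × 8760) = 0.92500
Series (pressure transmitter and solenoid valve): 0.91372 × 0.94797 = 0.86618
Parallel (logic solver and trip amplifier): 1 − (1 − 0.86998)(1 − 0.90496) = 0.98764
Series (temperature transmitter, [0.98764], shutdown valve, and level switch): 0.78386 × 0.98764 × 0.75224 × 0.92500 = 0.53869
Parallel ([0.86618] and [0.53869]): 1 − (1 − 0.86618)(1 − 0.53869) = 0.938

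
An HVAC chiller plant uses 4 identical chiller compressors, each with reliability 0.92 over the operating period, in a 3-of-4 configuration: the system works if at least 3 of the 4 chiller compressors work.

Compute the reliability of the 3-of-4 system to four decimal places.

0.9656

R = Σ_{i=3}^{4} C(4,i) p^i (1−p)^{4−i} with p = 0.92
C(4,3)·0.92^3·0.08^1 = 0.249180
C(4,4)·0.92^4·0.08^0 = 0.716393
Sum = 0.9656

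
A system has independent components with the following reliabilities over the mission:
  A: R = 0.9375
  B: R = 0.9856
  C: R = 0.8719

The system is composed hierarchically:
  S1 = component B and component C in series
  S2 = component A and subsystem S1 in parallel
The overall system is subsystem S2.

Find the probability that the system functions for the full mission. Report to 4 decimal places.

Series (B and C): 0.985600 × 0.871900 = 0.859345
Parallel (A and [0.859345]): 1 − (1 − 0.937500)(1 − 0.859345) = 0.9912

0.9912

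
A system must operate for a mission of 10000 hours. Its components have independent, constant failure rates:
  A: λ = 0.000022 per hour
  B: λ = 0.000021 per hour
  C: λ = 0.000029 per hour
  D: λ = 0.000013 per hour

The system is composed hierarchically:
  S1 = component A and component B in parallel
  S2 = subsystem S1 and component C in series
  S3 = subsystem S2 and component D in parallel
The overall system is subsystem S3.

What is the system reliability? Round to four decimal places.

R(A) = exp(−0.000022 × 10000) = 0.802519
R(B) = exp(−0.000021 × 10000) = 0.810584
R(C) = exp(−0.000029 × 10000) = 0.748264
R(D) = exp(−0.000013 × 10000) = 0.878095
Parallel (A and B): 1 − (1 − 0.802519)(1 − 0.810584) = 0.962594
Series ([0.962594] and C): 0.962594 × 0.748264 = 0.720274
Parallel ([0.720274] and D): 1 − (1 − 0.720274)(1 − 0.878095) = 0.9659

0.9659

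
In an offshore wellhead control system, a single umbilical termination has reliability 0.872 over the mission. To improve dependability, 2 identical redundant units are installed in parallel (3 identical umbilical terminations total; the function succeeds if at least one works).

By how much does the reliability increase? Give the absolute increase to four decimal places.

0.1259

R_before = 0.872
R_after = 1 − (1 − 0.872)^3 = 0.9979
ΔR = 0.9979 − 0.872 = 0.1259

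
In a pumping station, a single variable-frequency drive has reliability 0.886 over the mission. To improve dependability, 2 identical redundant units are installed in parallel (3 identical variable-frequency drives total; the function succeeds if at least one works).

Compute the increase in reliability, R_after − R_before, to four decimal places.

0.1125

R_before = 0.886
R_after = 1 − (1 − 0.886)^3 = 0.9985
ΔR = 0.9985 − 0.886 = 0.1125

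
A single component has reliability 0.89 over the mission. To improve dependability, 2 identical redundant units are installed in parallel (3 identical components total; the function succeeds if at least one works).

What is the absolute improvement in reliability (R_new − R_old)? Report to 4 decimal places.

R_before = 0.89
R_after = 1 − (1 − 0.89)^3 = 0.9987
ΔR = 0.9987 − 0.89 = 0.1087

0.1087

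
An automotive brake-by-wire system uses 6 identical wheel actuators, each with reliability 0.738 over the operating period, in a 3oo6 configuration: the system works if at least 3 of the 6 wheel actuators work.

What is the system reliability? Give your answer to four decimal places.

0.9557

R = Σ_{i=3}^{6} C(6,i) p^i (1−p)^{6−i} with p = 0.738
C(6,3)·0.738^3·0.262^3 = 0.144578
C(6,4)·0.738^4·0.262^2 = 0.305435
C(6,5)·0.738^5·0.262^1 = 0.344139
C(6,6)·0.738^6·0.262^0 = 0.161562
Sum = 0.9557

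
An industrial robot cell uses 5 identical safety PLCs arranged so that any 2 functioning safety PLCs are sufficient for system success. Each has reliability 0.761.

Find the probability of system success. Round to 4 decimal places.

0.9868

R = Σ_{i=2}^{5} C(5,i) p^i (1−p)^{5−i} with p = 0.761
C(5,2)·0.761^2·0.239^3 = 0.079061
C(5,3)·0.761^3·0.239^2 = 0.251739
C(5,4)·0.761^4·0.239^1 = 0.400780
C(5,5)·0.761^5·0.239^0 = 0.255225
Sum = 0.9868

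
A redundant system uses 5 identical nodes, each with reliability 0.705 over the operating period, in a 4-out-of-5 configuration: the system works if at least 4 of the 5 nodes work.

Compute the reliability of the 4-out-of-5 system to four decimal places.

R = Σ_{i=4}^{5} C(5,i) p^i (1−p)^{5−i} with p = 0.705
C(5,4)·0.705^4·0.295^1 = 0.364375
C(5,5)·0.705^5·0.295^0 = 0.174159
Sum = 0.5385

0.5385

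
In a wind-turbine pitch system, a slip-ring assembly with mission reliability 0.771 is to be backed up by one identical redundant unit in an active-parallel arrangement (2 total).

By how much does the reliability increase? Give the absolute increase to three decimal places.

R_before = 0.771
R_after = 1 − (1 − 0.771)^2 = 0.948
ΔR = 0.948 − 0.771 = 0.177

0.177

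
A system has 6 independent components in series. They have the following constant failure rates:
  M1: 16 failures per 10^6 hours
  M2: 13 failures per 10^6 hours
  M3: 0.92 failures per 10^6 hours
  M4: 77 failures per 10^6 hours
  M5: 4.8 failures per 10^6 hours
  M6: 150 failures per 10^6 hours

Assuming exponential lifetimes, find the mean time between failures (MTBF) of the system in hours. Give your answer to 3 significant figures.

3820

Series of exponential components: λ_sys = Σ λ_i
λ_sys = 0.000016 + 0.000013 + 0.00000092 + 0.000077 + 0.0000048 + 0.00015 = 2.6172e-04 /h
MTBF = 1 / λ_sys = 3820 h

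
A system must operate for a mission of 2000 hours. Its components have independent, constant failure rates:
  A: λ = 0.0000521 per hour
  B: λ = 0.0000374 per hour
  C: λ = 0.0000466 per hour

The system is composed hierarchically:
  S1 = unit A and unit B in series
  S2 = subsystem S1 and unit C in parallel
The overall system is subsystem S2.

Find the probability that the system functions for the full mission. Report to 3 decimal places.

0.985

R(A) = exp(−0.0000521 × 2000) = 0.90105
R(B) = exp(−0.0000374 × 2000) = 0.92793
R(C) = exp(−0.0000466 × 2000) = 0.91101
Series (A and B): 0.90105 × 0.92793 = 0.83611
Parallel ([0.83611] and C): 1 − (1 − 0.83611)(1 − 0.91101) = 0.985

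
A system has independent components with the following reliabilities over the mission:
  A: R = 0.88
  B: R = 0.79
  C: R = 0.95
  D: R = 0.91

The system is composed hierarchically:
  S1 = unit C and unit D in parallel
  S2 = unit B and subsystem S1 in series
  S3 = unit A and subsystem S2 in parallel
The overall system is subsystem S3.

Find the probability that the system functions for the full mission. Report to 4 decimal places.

Parallel (C and D): 1 − (1 − 0.950000)(1 − 0.910000) = 0.995500
Series (B and [0.995500]): 0.790000 × 0.995500 = 0.786445
Parallel (A and [0.786445]): 1 − (1 − 0.880000)(1 − 0.786445) = 0.9744

0.9744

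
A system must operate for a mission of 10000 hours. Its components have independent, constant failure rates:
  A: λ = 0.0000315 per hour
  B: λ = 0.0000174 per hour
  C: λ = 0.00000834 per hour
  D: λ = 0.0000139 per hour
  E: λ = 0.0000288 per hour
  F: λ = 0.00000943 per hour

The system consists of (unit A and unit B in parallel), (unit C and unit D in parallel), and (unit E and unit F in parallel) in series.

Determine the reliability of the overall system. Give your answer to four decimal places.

0.9256

R(A) = exp(−0.0000315 × 10000) = 0.729789
R(B) = exp(−0.0000174 × 10000) = 0.840297
R(C) = exp(−0.00000834 × 10000) = 0.919983
R(D) = exp(−0.0000139 × 10000) = 0.870228
R(E) = exp(−0.0000288 × 10000) = 0.749762
R(F) = exp(−0.00000943 × 10000) = 0.910010
Parallel (A and B): 1 − (1 − 0.729789)(1 − 0.840297) = 0.956846
Parallel (C and D): 1 − (1 − 0.919983)(1 − 0.870228) = 0.989616
Parallel (E and F): 1 − (1 − 0.749762)(1 − 0.910010) = 0.977481
Series ([0.956846], [0.989616], and [0.977481]): 0.956846 × 0.989616 × 0.977481 = 0.9256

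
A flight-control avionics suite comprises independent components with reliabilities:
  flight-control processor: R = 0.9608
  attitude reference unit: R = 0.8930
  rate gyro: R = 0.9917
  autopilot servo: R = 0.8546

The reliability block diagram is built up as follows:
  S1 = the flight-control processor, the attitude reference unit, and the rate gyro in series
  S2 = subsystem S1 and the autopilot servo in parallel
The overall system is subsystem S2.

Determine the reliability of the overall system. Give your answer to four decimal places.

0.9783

Series (flight-control processor, attitude reference unit, and rate gyro): 0.960800 × 0.893000 × 0.991700 = 0.850873
Parallel ([0.850873] and autopilot servo): 1 − (1 − 0.850873)(1 − 0.854600) = 0.9783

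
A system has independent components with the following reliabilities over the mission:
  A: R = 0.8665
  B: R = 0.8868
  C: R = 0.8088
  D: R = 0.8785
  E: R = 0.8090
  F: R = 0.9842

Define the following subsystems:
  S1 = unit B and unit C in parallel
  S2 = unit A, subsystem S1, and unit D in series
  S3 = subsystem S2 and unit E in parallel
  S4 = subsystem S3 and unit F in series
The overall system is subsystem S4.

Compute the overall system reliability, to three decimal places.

0.936

Parallel (B and C): 1 − (1 − 0.88680)(1 − 0.80880) = 0.97836
Series (A, [0.97836], and D): 0.86650 × 0.97836 × 0.87850 = 0.74475
Parallel ([0.74475] and E): 1 − (1 − 0.74475)(1 − 0.80900) = 0.95125
Series ([0.95125] and F): 0.95125 × 0.98420 = 0.936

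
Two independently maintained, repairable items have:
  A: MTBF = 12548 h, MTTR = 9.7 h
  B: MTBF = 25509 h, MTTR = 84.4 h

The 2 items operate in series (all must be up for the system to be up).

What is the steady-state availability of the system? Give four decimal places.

A(A) = MTBF/(MTBF+MTTR) = 12548/(12548+9.7) = 0.999228
A(B) = MTBF/(MTBF+MTTR) = 25509/(25509+84.4) = 0.996702
Series availability: 0.999228 × 0.996702 = 0.9959

0.9959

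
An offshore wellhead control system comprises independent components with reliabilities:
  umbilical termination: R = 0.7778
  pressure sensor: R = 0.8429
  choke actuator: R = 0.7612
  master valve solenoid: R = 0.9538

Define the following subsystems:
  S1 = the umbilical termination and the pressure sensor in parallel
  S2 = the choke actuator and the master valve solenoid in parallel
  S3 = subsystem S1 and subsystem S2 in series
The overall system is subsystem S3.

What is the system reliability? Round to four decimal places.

Parallel (umbilical termination and pressure sensor): 1 − (1 − 0.777800)(1 − 0.842900) = 0.965092
Parallel (choke actuator and master valve solenoid): 1 − (1 − 0.761200)(1 − 0.953800) = 0.988967
Series ([0.965092] and [0.988967]): 0.965092 × 0.988967 = 0.9544

0.9544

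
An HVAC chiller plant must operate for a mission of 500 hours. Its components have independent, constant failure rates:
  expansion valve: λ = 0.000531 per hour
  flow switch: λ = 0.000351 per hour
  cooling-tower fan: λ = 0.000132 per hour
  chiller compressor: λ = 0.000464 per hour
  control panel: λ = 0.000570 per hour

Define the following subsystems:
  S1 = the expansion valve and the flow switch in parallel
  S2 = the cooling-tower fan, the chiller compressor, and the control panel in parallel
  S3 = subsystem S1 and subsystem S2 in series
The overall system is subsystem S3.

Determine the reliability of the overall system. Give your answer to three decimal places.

0.959

R(expansion valve) = exp(−0.000531 × 500) = 0.76682
R(flow switch) = exp(−0.000351 × 500) = 0.83904
R(cooling-tower fan) = exp(−0.000132 × 500) = 0.93613
R(chiller compressor) = exp(−0.000464 × 500) = 0.79295
R(control panel) = exp(−0.000570 × 500) = 0.75201
Parallel (expansion valve and flow switch): 1 − (1 − 0.76682)(1 − 0.83904) = 0.96247
Parallel (cooling-tower fan, chiller compressor, and control panel): 1 − (1 − 0.93613)(1 − 0.79295)(1 − 0.75201) = 0.99672
Series ([0.96247] and [0.99672]): 0.96247 × 0.99672 = 0.959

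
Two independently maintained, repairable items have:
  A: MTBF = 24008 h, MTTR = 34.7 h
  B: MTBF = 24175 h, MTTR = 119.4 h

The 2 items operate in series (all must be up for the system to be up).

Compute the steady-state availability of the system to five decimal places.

A(A) = MTBF/(MTBF+MTTR) = 24008/(24008+34.7) = 0.998557
A(B) = MTBF/(MTBF+MTTR) = 24175/(24175+119.4) = 0.995085
Series availability: 0.998557 × 0.995085 = 0.99365

0.99365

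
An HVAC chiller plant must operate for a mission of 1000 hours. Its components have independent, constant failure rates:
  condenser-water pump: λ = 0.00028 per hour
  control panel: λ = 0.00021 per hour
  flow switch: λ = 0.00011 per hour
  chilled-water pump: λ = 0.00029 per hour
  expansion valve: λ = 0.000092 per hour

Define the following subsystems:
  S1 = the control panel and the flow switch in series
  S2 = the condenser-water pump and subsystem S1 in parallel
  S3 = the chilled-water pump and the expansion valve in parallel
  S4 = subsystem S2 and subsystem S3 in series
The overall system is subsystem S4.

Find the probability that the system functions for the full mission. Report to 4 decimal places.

0.9125

R(condenser-water pump) = exp(−0.00028 × 1000) = 0.755784
R(control panel) = exp(−0.00021 × 1000) = 0.810584
R(flow switch) = exp(−0.00011 × 1000) = 0.895834
R(chilled-water pump) = exp(−0.00029 × 1000) = 0.748264
R(expansion valve) = exp(−0.000092 × 1000) = 0.912105
Series (control panel and flow switch): 0.810584 × 0.895834 = 0.726149
Parallel (condenser-water pump and [0.726149]): 1 − (1 − 0.755784)(1 − 0.726149) = 0.933121
Parallel (chilled-water pump and expansion valve): 1 − (1 − 0.748264)(1 − 0.912105) = 0.977874
Series ([0.933121] and [0.977874]): 0.933121 × 0.977874 = 0.9125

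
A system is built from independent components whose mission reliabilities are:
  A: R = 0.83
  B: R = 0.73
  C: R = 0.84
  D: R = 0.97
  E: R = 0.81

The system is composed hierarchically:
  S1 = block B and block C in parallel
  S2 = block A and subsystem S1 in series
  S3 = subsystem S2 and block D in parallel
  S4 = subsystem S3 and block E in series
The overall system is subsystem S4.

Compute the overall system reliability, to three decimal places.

Parallel (B and C): 1 − (1 − 0.73000)(1 − 0.84000) = 0.95680
Series (A and [0.95680]): 0.83000 × 0.95680 = 0.79414
Parallel ([0.79414] and D): 1 − (1 − 0.79414)(1 − 0.97000) = 0.99382
Series ([0.99382] and E): 0.99382 × 0.81000 = 0.805

0.805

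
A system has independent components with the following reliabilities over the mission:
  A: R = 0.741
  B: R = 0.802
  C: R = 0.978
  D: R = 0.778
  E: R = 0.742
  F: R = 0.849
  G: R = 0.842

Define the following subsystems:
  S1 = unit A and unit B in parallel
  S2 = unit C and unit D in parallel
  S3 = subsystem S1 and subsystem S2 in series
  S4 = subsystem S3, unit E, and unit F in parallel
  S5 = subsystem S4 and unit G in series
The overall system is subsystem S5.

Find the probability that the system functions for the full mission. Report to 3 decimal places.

0.840

Parallel (A and B): 1 − (1 − 0.74100)(1 − 0.80200) = 0.94872
Parallel (C and D): 1 − (1 − 0.97800)(1 − 0.77800) = 0.99512
Series ([0.94872] and [0.99512]): 0.94872 × 0.99512 = 0.94409
Parallel ([0.94409], E, and F): 1 − (1 − 0.94409)(1 − 0.74200)(1 − 0.84900) = 0.99782
Series ([0.99782] and G): 0.99782 × 0.84200 = 0.840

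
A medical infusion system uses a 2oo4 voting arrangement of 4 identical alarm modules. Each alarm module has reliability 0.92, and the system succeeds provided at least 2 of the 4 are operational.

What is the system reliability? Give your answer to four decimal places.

0.9981

R = Σ_{i=2}^{4} C(4,i) p^i (1−p)^{4−i} with p = 0.92
C(4,2)·0.92^2·0.08^2 = 0.032502
C(4,3)·0.92^3·0.08^1 = 0.249180
C(4,4)·0.92^4·0.08^0 = 0.716393
Sum = 0.9981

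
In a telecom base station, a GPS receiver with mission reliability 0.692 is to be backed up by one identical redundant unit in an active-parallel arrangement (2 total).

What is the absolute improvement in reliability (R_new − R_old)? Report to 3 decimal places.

R_before = 0.692
R_after = 1 − (1 − 0.692)^2 = 0.905
ΔR = 0.905 − 0.692 = 0.213

0.213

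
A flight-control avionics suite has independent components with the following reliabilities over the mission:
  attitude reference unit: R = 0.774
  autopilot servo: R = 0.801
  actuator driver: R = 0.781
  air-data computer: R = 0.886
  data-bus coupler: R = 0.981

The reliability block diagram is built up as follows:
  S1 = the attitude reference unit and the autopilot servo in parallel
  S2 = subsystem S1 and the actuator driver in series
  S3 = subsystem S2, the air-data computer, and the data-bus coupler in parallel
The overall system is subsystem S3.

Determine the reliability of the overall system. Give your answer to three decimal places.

0.999

Parallel (attitude reference unit and autopilot servo): 1 − (1 − 0.77400)(1 − 0.80100) = 0.95503
Series ([0.95503] and actuator driver): 0.95503 × 0.78100 = 0.74588
Parallel ([0.74588], air-data computer, and data-bus coupler): 1 − (1 − 0.74588)(1 − 0.88600)(1 − 0.98100) = 0.999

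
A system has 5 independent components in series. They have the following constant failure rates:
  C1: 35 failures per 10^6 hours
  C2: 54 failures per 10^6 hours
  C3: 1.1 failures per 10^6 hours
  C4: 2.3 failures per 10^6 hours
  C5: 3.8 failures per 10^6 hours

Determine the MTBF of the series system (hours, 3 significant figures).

10400

Series of exponential components: λ_sys = Σ λ_i
λ_sys = 0.000035 + 0.000054 + 0.0000011 + 0.0000023 + 0.0000038 = 9.6200e-05 /h
MTBF = 1 / λ_sys = 10400 h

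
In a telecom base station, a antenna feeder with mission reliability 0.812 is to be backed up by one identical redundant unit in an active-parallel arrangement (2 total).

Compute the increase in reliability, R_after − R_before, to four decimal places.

0.1527

R_before = 0.812
R_after = 1 − (1 − 0.812)^2 = 0.9647
ΔR = 0.9647 − 0.812 = 0.1527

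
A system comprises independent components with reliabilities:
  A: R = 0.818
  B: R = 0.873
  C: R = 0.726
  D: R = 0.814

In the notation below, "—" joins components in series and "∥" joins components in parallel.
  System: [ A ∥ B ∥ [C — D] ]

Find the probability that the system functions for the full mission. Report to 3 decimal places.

Series (C and D): 0.72600 × 0.81400 = 0.59096
Parallel (A, B, and [0.59096]): 1 − (1 − 0.81800)(1 − 0.87300)(1 − 0.59096) = 0.991

0.991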